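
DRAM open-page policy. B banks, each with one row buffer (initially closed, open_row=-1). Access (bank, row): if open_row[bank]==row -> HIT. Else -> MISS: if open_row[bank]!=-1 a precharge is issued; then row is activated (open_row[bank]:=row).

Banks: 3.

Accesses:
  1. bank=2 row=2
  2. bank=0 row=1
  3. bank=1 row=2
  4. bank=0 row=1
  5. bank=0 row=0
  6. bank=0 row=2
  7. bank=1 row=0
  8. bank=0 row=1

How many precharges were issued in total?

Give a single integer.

Acc 1: bank2 row2 -> MISS (open row2); precharges=0
Acc 2: bank0 row1 -> MISS (open row1); precharges=0
Acc 3: bank1 row2 -> MISS (open row2); precharges=0
Acc 4: bank0 row1 -> HIT
Acc 5: bank0 row0 -> MISS (open row0); precharges=1
Acc 6: bank0 row2 -> MISS (open row2); precharges=2
Acc 7: bank1 row0 -> MISS (open row0); precharges=3
Acc 8: bank0 row1 -> MISS (open row1); precharges=4

Answer: 4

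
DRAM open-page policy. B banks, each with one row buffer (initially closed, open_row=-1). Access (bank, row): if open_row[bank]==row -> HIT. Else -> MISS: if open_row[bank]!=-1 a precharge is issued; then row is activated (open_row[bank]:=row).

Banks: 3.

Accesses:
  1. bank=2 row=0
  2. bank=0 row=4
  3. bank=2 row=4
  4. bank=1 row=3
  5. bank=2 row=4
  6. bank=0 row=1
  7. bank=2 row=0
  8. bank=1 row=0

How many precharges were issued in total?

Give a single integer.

Acc 1: bank2 row0 -> MISS (open row0); precharges=0
Acc 2: bank0 row4 -> MISS (open row4); precharges=0
Acc 3: bank2 row4 -> MISS (open row4); precharges=1
Acc 4: bank1 row3 -> MISS (open row3); precharges=1
Acc 5: bank2 row4 -> HIT
Acc 6: bank0 row1 -> MISS (open row1); precharges=2
Acc 7: bank2 row0 -> MISS (open row0); precharges=3
Acc 8: bank1 row0 -> MISS (open row0); precharges=4

Answer: 4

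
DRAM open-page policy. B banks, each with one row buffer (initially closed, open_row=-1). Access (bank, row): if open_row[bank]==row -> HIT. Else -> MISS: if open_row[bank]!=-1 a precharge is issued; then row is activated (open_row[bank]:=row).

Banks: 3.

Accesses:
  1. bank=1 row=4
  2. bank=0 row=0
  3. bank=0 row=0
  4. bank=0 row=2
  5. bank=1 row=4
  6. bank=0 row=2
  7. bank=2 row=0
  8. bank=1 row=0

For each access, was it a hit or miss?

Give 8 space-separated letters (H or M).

Acc 1: bank1 row4 -> MISS (open row4); precharges=0
Acc 2: bank0 row0 -> MISS (open row0); precharges=0
Acc 3: bank0 row0 -> HIT
Acc 4: bank0 row2 -> MISS (open row2); precharges=1
Acc 5: bank1 row4 -> HIT
Acc 6: bank0 row2 -> HIT
Acc 7: bank2 row0 -> MISS (open row0); precharges=1
Acc 8: bank1 row0 -> MISS (open row0); precharges=2

Answer: M M H M H H M M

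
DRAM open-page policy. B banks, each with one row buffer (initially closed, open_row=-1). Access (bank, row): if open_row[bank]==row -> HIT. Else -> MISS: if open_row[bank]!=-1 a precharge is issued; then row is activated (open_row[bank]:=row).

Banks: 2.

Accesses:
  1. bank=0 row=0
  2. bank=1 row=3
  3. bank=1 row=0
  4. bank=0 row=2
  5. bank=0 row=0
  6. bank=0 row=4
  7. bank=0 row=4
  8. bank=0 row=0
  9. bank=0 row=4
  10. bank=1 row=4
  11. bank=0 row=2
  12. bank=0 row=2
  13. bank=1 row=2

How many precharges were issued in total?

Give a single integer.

Answer: 9

Derivation:
Acc 1: bank0 row0 -> MISS (open row0); precharges=0
Acc 2: bank1 row3 -> MISS (open row3); precharges=0
Acc 3: bank1 row0 -> MISS (open row0); precharges=1
Acc 4: bank0 row2 -> MISS (open row2); precharges=2
Acc 5: bank0 row0 -> MISS (open row0); precharges=3
Acc 6: bank0 row4 -> MISS (open row4); precharges=4
Acc 7: bank0 row4 -> HIT
Acc 8: bank0 row0 -> MISS (open row0); precharges=5
Acc 9: bank0 row4 -> MISS (open row4); precharges=6
Acc 10: bank1 row4 -> MISS (open row4); precharges=7
Acc 11: bank0 row2 -> MISS (open row2); precharges=8
Acc 12: bank0 row2 -> HIT
Acc 13: bank1 row2 -> MISS (open row2); precharges=9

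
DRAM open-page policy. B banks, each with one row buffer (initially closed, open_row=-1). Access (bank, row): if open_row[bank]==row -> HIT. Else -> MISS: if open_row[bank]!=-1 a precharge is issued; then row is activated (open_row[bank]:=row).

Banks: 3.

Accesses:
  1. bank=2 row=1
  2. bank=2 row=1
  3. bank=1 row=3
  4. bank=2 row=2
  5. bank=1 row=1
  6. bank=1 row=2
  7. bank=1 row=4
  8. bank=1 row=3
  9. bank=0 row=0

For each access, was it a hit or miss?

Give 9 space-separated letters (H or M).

Answer: M H M M M M M M M

Derivation:
Acc 1: bank2 row1 -> MISS (open row1); precharges=0
Acc 2: bank2 row1 -> HIT
Acc 3: bank1 row3 -> MISS (open row3); precharges=0
Acc 4: bank2 row2 -> MISS (open row2); precharges=1
Acc 5: bank1 row1 -> MISS (open row1); precharges=2
Acc 6: bank1 row2 -> MISS (open row2); precharges=3
Acc 7: bank1 row4 -> MISS (open row4); precharges=4
Acc 8: bank1 row3 -> MISS (open row3); precharges=5
Acc 9: bank0 row0 -> MISS (open row0); precharges=5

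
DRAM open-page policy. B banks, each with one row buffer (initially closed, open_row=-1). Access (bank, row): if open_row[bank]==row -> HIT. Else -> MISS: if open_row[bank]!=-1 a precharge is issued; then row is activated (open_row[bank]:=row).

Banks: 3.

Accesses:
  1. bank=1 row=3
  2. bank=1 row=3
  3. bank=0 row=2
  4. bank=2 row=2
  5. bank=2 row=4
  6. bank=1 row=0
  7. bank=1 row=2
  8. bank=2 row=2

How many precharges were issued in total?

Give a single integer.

Acc 1: bank1 row3 -> MISS (open row3); precharges=0
Acc 2: bank1 row3 -> HIT
Acc 3: bank0 row2 -> MISS (open row2); precharges=0
Acc 4: bank2 row2 -> MISS (open row2); precharges=0
Acc 5: bank2 row4 -> MISS (open row4); precharges=1
Acc 6: bank1 row0 -> MISS (open row0); precharges=2
Acc 7: bank1 row2 -> MISS (open row2); precharges=3
Acc 8: bank2 row2 -> MISS (open row2); precharges=4

Answer: 4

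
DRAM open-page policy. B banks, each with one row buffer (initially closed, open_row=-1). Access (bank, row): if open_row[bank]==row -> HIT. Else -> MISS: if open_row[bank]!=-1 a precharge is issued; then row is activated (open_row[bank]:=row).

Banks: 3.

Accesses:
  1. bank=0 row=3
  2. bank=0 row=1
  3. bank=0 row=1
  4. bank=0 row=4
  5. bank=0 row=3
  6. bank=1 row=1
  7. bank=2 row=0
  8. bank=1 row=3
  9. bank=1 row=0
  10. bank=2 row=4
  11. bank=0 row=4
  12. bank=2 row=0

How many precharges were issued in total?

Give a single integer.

Answer: 8

Derivation:
Acc 1: bank0 row3 -> MISS (open row3); precharges=0
Acc 2: bank0 row1 -> MISS (open row1); precharges=1
Acc 3: bank0 row1 -> HIT
Acc 4: bank0 row4 -> MISS (open row4); precharges=2
Acc 5: bank0 row3 -> MISS (open row3); precharges=3
Acc 6: bank1 row1 -> MISS (open row1); precharges=3
Acc 7: bank2 row0 -> MISS (open row0); precharges=3
Acc 8: bank1 row3 -> MISS (open row3); precharges=4
Acc 9: bank1 row0 -> MISS (open row0); precharges=5
Acc 10: bank2 row4 -> MISS (open row4); precharges=6
Acc 11: bank0 row4 -> MISS (open row4); precharges=7
Acc 12: bank2 row0 -> MISS (open row0); precharges=8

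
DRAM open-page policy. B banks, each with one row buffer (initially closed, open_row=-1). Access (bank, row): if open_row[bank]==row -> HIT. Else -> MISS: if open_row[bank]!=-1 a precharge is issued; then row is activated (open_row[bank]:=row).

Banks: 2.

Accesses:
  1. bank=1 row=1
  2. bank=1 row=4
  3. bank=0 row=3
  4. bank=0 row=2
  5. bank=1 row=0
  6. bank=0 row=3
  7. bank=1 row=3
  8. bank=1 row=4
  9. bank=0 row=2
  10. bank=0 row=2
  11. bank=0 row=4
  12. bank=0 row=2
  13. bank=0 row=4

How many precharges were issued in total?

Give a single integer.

Acc 1: bank1 row1 -> MISS (open row1); precharges=0
Acc 2: bank1 row4 -> MISS (open row4); precharges=1
Acc 3: bank0 row3 -> MISS (open row3); precharges=1
Acc 4: bank0 row2 -> MISS (open row2); precharges=2
Acc 5: bank1 row0 -> MISS (open row0); precharges=3
Acc 6: bank0 row3 -> MISS (open row3); precharges=4
Acc 7: bank1 row3 -> MISS (open row3); precharges=5
Acc 8: bank1 row4 -> MISS (open row4); precharges=6
Acc 9: bank0 row2 -> MISS (open row2); precharges=7
Acc 10: bank0 row2 -> HIT
Acc 11: bank0 row4 -> MISS (open row4); precharges=8
Acc 12: bank0 row2 -> MISS (open row2); precharges=9
Acc 13: bank0 row4 -> MISS (open row4); precharges=10

Answer: 10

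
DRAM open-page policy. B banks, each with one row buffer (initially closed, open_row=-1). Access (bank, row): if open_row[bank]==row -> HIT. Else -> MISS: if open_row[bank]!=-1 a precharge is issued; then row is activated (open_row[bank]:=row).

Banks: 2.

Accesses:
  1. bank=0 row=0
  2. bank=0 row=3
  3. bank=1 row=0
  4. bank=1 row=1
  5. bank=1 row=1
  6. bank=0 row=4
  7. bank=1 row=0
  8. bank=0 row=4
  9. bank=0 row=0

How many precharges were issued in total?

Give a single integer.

Acc 1: bank0 row0 -> MISS (open row0); precharges=0
Acc 2: bank0 row3 -> MISS (open row3); precharges=1
Acc 3: bank1 row0 -> MISS (open row0); precharges=1
Acc 4: bank1 row1 -> MISS (open row1); precharges=2
Acc 5: bank1 row1 -> HIT
Acc 6: bank0 row4 -> MISS (open row4); precharges=3
Acc 7: bank1 row0 -> MISS (open row0); precharges=4
Acc 8: bank0 row4 -> HIT
Acc 9: bank0 row0 -> MISS (open row0); precharges=5

Answer: 5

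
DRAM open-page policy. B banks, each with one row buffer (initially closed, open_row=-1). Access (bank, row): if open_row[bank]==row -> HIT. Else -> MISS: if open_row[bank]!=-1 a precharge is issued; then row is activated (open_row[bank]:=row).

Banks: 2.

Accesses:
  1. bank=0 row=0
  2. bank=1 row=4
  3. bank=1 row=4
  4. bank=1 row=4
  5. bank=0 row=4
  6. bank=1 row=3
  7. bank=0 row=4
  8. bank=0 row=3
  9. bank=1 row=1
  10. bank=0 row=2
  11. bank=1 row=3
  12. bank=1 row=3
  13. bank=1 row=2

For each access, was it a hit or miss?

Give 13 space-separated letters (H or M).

Answer: M M H H M M H M M M M H M

Derivation:
Acc 1: bank0 row0 -> MISS (open row0); precharges=0
Acc 2: bank1 row4 -> MISS (open row4); precharges=0
Acc 3: bank1 row4 -> HIT
Acc 4: bank1 row4 -> HIT
Acc 5: bank0 row4 -> MISS (open row4); precharges=1
Acc 6: bank1 row3 -> MISS (open row3); precharges=2
Acc 7: bank0 row4 -> HIT
Acc 8: bank0 row3 -> MISS (open row3); precharges=3
Acc 9: bank1 row1 -> MISS (open row1); precharges=4
Acc 10: bank0 row2 -> MISS (open row2); precharges=5
Acc 11: bank1 row3 -> MISS (open row3); precharges=6
Acc 12: bank1 row3 -> HIT
Acc 13: bank1 row2 -> MISS (open row2); precharges=7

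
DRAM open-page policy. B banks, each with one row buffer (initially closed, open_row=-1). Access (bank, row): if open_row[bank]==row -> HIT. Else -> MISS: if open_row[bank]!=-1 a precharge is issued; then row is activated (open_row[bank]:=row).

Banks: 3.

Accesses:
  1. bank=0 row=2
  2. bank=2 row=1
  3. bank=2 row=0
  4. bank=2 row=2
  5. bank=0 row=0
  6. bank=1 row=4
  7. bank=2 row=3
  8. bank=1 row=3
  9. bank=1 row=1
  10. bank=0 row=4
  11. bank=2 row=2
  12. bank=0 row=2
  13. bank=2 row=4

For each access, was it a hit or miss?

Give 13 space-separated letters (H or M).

Acc 1: bank0 row2 -> MISS (open row2); precharges=0
Acc 2: bank2 row1 -> MISS (open row1); precharges=0
Acc 3: bank2 row0 -> MISS (open row0); precharges=1
Acc 4: bank2 row2 -> MISS (open row2); precharges=2
Acc 5: bank0 row0 -> MISS (open row0); precharges=3
Acc 6: bank1 row4 -> MISS (open row4); precharges=3
Acc 7: bank2 row3 -> MISS (open row3); precharges=4
Acc 8: bank1 row3 -> MISS (open row3); precharges=5
Acc 9: bank1 row1 -> MISS (open row1); precharges=6
Acc 10: bank0 row4 -> MISS (open row4); precharges=7
Acc 11: bank2 row2 -> MISS (open row2); precharges=8
Acc 12: bank0 row2 -> MISS (open row2); precharges=9
Acc 13: bank2 row4 -> MISS (open row4); precharges=10

Answer: M M M M M M M M M M M M M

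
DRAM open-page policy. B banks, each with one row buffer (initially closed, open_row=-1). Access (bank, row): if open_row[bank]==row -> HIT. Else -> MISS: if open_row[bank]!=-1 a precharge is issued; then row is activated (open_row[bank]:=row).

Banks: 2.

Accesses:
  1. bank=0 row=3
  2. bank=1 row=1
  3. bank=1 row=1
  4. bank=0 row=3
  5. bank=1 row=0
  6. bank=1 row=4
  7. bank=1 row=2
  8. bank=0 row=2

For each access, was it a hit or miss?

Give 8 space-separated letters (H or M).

Answer: M M H H M M M M

Derivation:
Acc 1: bank0 row3 -> MISS (open row3); precharges=0
Acc 2: bank1 row1 -> MISS (open row1); precharges=0
Acc 3: bank1 row1 -> HIT
Acc 4: bank0 row3 -> HIT
Acc 5: bank1 row0 -> MISS (open row0); precharges=1
Acc 6: bank1 row4 -> MISS (open row4); precharges=2
Acc 7: bank1 row2 -> MISS (open row2); precharges=3
Acc 8: bank0 row2 -> MISS (open row2); precharges=4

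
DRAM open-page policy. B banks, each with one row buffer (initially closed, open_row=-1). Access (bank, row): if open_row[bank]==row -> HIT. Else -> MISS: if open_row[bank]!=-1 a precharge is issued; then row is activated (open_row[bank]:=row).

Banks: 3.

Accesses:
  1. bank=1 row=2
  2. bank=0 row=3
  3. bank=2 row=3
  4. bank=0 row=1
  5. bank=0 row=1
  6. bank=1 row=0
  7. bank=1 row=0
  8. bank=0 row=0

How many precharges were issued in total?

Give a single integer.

Answer: 3

Derivation:
Acc 1: bank1 row2 -> MISS (open row2); precharges=0
Acc 2: bank0 row3 -> MISS (open row3); precharges=0
Acc 3: bank2 row3 -> MISS (open row3); precharges=0
Acc 4: bank0 row1 -> MISS (open row1); precharges=1
Acc 5: bank0 row1 -> HIT
Acc 6: bank1 row0 -> MISS (open row0); precharges=2
Acc 7: bank1 row0 -> HIT
Acc 8: bank0 row0 -> MISS (open row0); precharges=3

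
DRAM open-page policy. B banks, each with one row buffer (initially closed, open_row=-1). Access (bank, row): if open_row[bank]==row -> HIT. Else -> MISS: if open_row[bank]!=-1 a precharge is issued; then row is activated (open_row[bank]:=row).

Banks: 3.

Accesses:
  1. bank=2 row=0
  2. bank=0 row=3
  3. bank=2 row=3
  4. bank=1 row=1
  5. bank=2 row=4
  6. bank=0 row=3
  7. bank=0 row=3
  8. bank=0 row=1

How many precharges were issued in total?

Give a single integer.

Answer: 3

Derivation:
Acc 1: bank2 row0 -> MISS (open row0); precharges=0
Acc 2: bank0 row3 -> MISS (open row3); precharges=0
Acc 3: bank2 row3 -> MISS (open row3); precharges=1
Acc 4: bank1 row1 -> MISS (open row1); precharges=1
Acc 5: bank2 row4 -> MISS (open row4); precharges=2
Acc 6: bank0 row3 -> HIT
Acc 7: bank0 row3 -> HIT
Acc 8: bank0 row1 -> MISS (open row1); precharges=3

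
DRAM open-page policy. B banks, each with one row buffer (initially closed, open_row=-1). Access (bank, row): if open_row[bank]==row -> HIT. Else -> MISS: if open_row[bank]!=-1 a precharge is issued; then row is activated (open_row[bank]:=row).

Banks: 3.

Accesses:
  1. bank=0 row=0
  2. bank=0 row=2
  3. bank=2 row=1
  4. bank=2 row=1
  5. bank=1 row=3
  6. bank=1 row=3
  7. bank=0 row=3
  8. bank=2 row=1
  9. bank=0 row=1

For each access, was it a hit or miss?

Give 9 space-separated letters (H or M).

Acc 1: bank0 row0 -> MISS (open row0); precharges=0
Acc 2: bank0 row2 -> MISS (open row2); precharges=1
Acc 3: bank2 row1 -> MISS (open row1); precharges=1
Acc 4: bank2 row1 -> HIT
Acc 5: bank1 row3 -> MISS (open row3); precharges=1
Acc 6: bank1 row3 -> HIT
Acc 7: bank0 row3 -> MISS (open row3); precharges=2
Acc 8: bank2 row1 -> HIT
Acc 9: bank0 row1 -> MISS (open row1); precharges=3

Answer: M M M H M H M H M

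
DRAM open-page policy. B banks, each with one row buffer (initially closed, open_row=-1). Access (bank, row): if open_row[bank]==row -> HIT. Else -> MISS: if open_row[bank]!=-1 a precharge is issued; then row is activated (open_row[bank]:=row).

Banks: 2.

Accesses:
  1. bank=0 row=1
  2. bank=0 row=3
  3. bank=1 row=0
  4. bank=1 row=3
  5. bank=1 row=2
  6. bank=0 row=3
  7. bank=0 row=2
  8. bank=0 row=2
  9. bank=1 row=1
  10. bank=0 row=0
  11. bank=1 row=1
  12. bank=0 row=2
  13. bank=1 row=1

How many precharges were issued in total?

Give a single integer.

Answer: 7

Derivation:
Acc 1: bank0 row1 -> MISS (open row1); precharges=0
Acc 2: bank0 row3 -> MISS (open row3); precharges=1
Acc 3: bank1 row0 -> MISS (open row0); precharges=1
Acc 4: bank1 row3 -> MISS (open row3); precharges=2
Acc 5: bank1 row2 -> MISS (open row2); precharges=3
Acc 6: bank0 row3 -> HIT
Acc 7: bank0 row2 -> MISS (open row2); precharges=4
Acc 8: bank0 row2 -> HIT
Acc 9: bank1 row1 -> MISS (open row1); precharges=5
Acc 10: bank0 row0 -> MISS (open row0); precharges=6
Acc 11: bank1 row1 -> HIT
Acc 12: bank0 row2 -> MISS (open row2); precharges=7
Acc 13: bank1 row1 -> HIT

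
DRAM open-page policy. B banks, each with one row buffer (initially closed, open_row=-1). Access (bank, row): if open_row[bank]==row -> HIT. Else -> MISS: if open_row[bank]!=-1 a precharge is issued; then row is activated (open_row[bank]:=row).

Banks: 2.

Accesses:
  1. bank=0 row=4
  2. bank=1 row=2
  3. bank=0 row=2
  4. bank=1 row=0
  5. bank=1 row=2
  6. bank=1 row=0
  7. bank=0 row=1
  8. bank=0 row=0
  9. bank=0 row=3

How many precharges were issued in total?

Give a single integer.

Acc 1: bank0 row4 -> MISS (open row4); precharges=0
Acc 2: bank1 row2 -> MISS (open row2); precharges=0
Acc 3: bank0 row2 -> MISS (open row2); precharges=1
Acc 4: bank1 row0 -> MISS (open row0); precharges=2
Acc 5: bank1 row2 -> MISS (open row2); precharges=3
Acc 6: bank1 row0 -> MISS (open row0); precharges=4
Acc 7: bank0 row1 -> MISS (open row1); precharges=5
Acc 8: bank0 row0 -> MISS (open row0); precharges=6
Acc 9: bank0 row3 -> MISS (open row3); precharges=7

Answer: 7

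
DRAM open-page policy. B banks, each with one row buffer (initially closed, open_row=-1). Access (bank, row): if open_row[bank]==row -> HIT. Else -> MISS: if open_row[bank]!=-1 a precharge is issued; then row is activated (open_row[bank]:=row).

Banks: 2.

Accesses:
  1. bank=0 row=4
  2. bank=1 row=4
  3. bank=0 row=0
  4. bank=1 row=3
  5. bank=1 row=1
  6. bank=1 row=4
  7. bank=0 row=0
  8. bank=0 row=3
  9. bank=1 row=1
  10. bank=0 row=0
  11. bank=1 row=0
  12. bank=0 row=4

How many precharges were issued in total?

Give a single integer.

Acc 1: bank0 row4 -> MISS (open row4); precharges=0
Acc 2: bank1 row4 -> MISS (open row4); precharges=0
Acc 3: bank0 row0 -> MISS (open row0); precharges=1
Acc 4: bank1 row3 -> MISS (open row3); precharges=2
Acc 5: bank1 row1 -> MISS (open row1); precharges=3
Acc 6: bank1 row4 -> MISS (open row4); precharges=4
Acc 7: bank0 row0 -> HIT
Acc 8: bank0 row3 -> MISS (open row3); precharges=5
Acc 9: bank1 row1 -> MISS (open row1); precharges=6
Acc 10: bank0 row0 -> MISS (open row0); precharges=7
Acc 11: bank1 row0 -> MISS (open row0); precharges=8
Acc 12: bank0 row4 -> MISS (open row4); precharges=9

Answer: 9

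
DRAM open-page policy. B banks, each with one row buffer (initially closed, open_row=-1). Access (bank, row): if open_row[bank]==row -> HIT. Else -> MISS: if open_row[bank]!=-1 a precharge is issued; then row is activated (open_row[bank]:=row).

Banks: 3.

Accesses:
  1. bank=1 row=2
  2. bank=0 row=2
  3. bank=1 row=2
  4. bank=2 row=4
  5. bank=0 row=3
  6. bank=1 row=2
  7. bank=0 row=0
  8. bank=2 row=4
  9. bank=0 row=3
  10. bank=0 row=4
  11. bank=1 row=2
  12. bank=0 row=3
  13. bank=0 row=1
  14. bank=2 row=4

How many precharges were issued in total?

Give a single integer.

Answer: 6

Derivation:
Acc 1: bank1 row2 -> MISS (open row2); precharges=0
Acc 2: bank0 row2 -> MISS (open row2); precharges=0
Acc 3: bank1 row2 -> HIT
Acc 4: bank2 row4 -> MISS (open row4); precharges=0
Acc 5: bank0 row3 -> MISS (open row3); precharges=1
Acc 6: bank1 row2 -> HIT
Acc 7: bank0 row0 -> MISS (open row0); precharges=2
Acc 8: bank2 row4 -> HIT
Acc 9: bank0 row3 -> MISS (open row3); precharges=3
Acc 10: bank0 row4 -> MISS (open row4); precharges=4
Acc 11: bank1 row2 -> HIT
Acc 12: bank0 row3 -> MISS (open row3); precharges=5
Acc 13: bank0 row1 -> MISS (open row1); precharges=6
Acc 14: bank2 row4 -> HIT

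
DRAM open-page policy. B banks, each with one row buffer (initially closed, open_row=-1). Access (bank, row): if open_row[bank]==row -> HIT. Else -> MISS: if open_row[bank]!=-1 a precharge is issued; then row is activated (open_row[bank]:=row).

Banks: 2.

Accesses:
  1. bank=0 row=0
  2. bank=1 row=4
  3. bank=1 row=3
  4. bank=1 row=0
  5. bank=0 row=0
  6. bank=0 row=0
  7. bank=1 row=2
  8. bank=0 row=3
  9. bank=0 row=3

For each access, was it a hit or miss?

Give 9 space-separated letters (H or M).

Acc 1: bank0 row0 -> MISS (open row0); precharges=0
Acc 2: bank1 row4 -> MISS (open row4); precharges=0
Acc 3: bank1 row3 -> MISS (open row3); precharges=1
Acc 4: bank1 row0 -> MISS (open row0); precharges=2
Acc 5: bank0 row0 -> HIT
Acc 6: bank0 row0 -> HIT
Acc 7: bank1 row2 -> MISS (open row2); precharges=3
Acc 8: bank0 row3 -> MISS (open row3); precharges=4
Acc 9: bank0 row3 -> HIT

Answer: M M M M H H M M H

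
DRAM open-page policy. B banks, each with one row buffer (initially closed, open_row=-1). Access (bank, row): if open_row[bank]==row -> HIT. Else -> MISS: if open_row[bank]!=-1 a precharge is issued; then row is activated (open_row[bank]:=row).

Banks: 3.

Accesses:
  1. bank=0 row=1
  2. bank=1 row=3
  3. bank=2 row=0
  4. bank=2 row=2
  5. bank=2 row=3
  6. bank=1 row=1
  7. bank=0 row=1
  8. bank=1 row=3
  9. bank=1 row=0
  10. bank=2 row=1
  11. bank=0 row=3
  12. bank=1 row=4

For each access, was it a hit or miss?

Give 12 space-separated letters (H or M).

Answer: M M M M M M H M M M M M

Derivation:
Acc 1: bank0 row1 -> MISS (open row1); precharges=0
Acc 2: bank1 row3 -> MISS (open row3); precharges=0
Acc 3: bank2 row0 -> MISS (open row0); precharges=0
Acc 4: bank2 row2 -> MISS (open row2); precharges=1
Acc 5: bank2 row3 -> MISS (open row3); precharges=2
Acc 6: bank1 row1 -> MISS (open row1); precharges=3
Acc 7: bank0 row1 -> HIT
Acc 8: bank1 row3 -> MISS (open row3); precharges=4
Acc 9: bank1 row0 -> MISS (open row0); precharges=5
Acc 10: bank2 row1 -> MISS (open row1); precharges=6
Acc 11: bank0 row3 -> MISS (open row3); precharges=7
Acc 12: bank1 row4 -> MISS (open row4); precharges=8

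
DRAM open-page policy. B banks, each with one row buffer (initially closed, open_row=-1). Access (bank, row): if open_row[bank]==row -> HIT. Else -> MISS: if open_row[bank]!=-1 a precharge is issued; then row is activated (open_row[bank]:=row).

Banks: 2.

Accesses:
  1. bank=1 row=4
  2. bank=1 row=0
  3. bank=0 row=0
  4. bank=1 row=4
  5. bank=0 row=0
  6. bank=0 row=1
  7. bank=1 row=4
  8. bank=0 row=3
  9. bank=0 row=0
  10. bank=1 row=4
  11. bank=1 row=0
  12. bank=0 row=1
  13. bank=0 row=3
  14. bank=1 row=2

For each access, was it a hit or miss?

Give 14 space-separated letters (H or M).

Answer: M M M M H M H M M H M M M M

Derivation:
Acc 1: bank1 row4 -> MISS (open row4); precharges=0
Acc 2: bank1 row0 -> MISS (open row0); precharges=1
Acc 3: bank0 row0 -> MISS (open row0); precharges=1
Acc 4: bank1 row4 -> MISS (open row4); precharges=2
Acc 5: bank0 row0 -> HIT
Acc 6: bank0 row1 -> MISS (open row1); precharges=3
Acc 7: bank1 row4 -> HIT
Acc 8: bank0 row3 -> MISS (open row3); precharges=4
Acc 9: bank0 row0 -> MISS (open row0); precharges=5
Acc 10: bank1 row4 -> HIT
Acc 11: bank1 row0 -> MISS (open row0); precharges=6
Acc 12: bank0 row1 -> MISS (open row1); precharges=7
Acc 13: bank0 row3 -> MISS (open row3); precharges=8
Acc 14: bank1 row2 -> MISS (open row2); precharges=9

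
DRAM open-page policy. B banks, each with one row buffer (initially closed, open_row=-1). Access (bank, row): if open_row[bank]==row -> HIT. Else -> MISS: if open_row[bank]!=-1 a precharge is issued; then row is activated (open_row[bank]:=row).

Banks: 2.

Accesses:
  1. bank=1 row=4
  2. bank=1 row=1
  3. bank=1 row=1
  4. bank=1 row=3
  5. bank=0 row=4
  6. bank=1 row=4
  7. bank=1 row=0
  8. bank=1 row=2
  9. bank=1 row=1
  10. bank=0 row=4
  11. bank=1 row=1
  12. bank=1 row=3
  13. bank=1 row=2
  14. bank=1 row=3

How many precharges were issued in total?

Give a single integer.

Acc 1: bank1 row4 -> MISS (open row4); precharges=0
Acc 2: bank1 row1 -> MISS (open row1); precharges=1
Acc 3: bank1 row1 -> HIT
Acc 4: bank1 row3 -> MISS (open row3); precharges=2
Acc 5: bank0 row4 -> MISS (open row4); precharges=2
Acc 6: bank1 row4 -> MISS (open row4); precharges=3
Acc 7: bank1 row0 -> MISS (open row0); precharges=4
Acc 8: bank1 row2 -> MISS (open row2); precharges=5
Acc 9: bank1 row1 -> MISS (open row1); precharges=6
Acc 10: bank0 row4 -> HIT
Acc 11: bank1 row1 -> HIT
Acc 12: bank1 row3 -> MISS (open row3); precharges=7
Acc 13: bank1 row2 -> MISS (open row2); precharges=8
Acc 14: bank1 row3 -> MISS (open row3); precharges=9

Answer: 9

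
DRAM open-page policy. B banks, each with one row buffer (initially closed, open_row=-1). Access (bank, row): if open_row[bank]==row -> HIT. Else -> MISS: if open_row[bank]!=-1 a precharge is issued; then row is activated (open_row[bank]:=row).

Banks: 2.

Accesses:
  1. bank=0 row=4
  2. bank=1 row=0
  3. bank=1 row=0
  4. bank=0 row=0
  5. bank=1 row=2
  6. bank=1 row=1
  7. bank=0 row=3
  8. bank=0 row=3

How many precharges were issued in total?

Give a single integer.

Answer: 4

Derivation:
Acc 1: bank0 row4 -> MISS (open row4); precharges=0
Acc 2: bank1 row0 -> MISS (open row0); precharges=0
Acc 3: bank1 row0 -> HIT
Acc 4: bank0 row0 -> MISS (open row0); precharges=1
Acc 5: bank1 row2 -> MISS (open row2); precharges=2
Acc 6: bank1 row1 -> MISS (open row1); precharges=3
Acc 7: bank0 row3 -> MISS (open row3); precharges=4
Acc 8: bank0 row3 -> HIT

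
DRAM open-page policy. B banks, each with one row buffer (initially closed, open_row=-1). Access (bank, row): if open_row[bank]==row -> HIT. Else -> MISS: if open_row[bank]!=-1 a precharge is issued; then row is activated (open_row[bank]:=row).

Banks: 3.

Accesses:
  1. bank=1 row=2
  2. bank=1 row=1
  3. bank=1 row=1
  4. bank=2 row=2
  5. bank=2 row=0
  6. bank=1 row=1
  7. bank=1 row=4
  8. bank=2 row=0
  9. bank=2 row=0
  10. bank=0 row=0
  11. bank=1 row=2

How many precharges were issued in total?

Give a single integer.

Acc 1: bank1 row2 -> MISS (open row2); precharges=0
Acc 2: bank1 row1 -> MISS (open row1); precharges=1
Acc 3: bank1 row1 -> HIT
Acc 4: bank2 row2 -> MISS (open row2); precharges=1
Acc 5: bank2 row0 -> MISS (open row0); precharges=2
Acc 6: bank1 row1 -> HIT
Acc 7: bank1 row4 -> MISS (open row4); precharges=3
Acc 8: bank2 row0 -> HIT
Acc 9: bank2 row0 -> HIT
Acc 10: bank0 row0 -> MISS (open row0); precharges=3
Acc 11: bank1 row2 -> MISS (open row2); precharges=4

Answer: 4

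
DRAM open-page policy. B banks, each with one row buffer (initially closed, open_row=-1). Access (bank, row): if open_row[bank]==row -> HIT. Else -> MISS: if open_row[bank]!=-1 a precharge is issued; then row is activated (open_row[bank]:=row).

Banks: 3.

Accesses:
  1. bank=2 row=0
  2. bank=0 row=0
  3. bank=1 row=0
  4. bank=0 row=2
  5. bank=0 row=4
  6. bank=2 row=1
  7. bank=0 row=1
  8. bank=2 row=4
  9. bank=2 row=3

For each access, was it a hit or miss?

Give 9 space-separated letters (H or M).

Acc 1: bank2 row0 -> MISS (open row0); precharges=0
Acc 2: bank0 row0 -> MISS (open row0); precharges=0
Acc 3: bank1 row0 -> MISS (open row0); precharges=0
Acc 4: bank0 row2 -> MISS (open row2); precharges=1
Acc 5: bank0 row4 -> MISS (open row4); precharges=2
Acc 6: bank2 row1 -> MISS (open row1); precharges=3
Acc 7: bank0 row1 -> MISS (open row1); precharges=4
Acc 8: bank2 row4 -> MISS (open row4); precharges=5
Acc 9: bank2 row3 -> MISS (open row3); precharges=6

Answer: M M M M M M M M M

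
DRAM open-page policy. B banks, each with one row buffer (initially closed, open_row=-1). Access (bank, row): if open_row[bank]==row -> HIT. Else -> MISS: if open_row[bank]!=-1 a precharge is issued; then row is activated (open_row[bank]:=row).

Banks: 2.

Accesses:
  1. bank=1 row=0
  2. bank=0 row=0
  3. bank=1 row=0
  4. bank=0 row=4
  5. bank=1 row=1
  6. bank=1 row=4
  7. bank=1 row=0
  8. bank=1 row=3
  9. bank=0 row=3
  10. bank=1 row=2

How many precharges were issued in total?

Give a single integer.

Answer: 7

Derivation:
Acc 1: bank1 row0 -> MISS (open row0); precharges=0
Acc 2: bank0 row0 -> MISS (open row0); precharges=0
Acc 3: bank1 row0 -> HIT
Acc 4: bank0 row4 -> MISS (open row4); precharges=1
Acc 5: bank1 row1 -> MISS (open row1); precharges=2
Acc 6: bank1 row4 -> MISS (open row4); precharges=3
Acc 7: bank1 row0 -> MISS (open row0); precharges=4
Acc 8: bank1 row3 -> MISS (open row3); precharges=5
Acc 9: bank0 row3 -> MISS (open row3); precharges=6
Acc 10: bank1 row2 -> MISS (open row2); precharges=7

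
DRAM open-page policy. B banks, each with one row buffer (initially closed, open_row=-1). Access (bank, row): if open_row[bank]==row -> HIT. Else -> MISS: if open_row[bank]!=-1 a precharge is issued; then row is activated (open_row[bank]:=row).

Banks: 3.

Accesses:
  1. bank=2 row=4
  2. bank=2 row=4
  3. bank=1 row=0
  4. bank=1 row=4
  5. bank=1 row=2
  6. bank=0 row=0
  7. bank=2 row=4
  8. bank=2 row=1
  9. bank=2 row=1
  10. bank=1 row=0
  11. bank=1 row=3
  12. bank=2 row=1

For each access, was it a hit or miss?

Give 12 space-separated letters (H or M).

Acc 1: bank2 row4 -> MISS (open row4); precharges=0
Acc 2: bank2 row4 -> HIT
Acc 3: bank1 row0 -> MISS (open row0); precharges=0
Acc 4: bank1 row4 -> MISS (open row4); precharges=1
Acc 5: bank1 row2 -> MISS (open row2); precharges=2
Acc 6: bank0 row0 -> MISS (open row0); precharges=2
Acc 7: bank2 row4 -> HIT
Acc 8: bank2 row1 -> MISS (open row1); precharges=3
Acc 9: bank2 row1 -> HIT
Acc 10: bank1 row0 -> MISS (open row0); precharges=4
Acc 11: bank1 row3 -> MISS (open row3); precharges=5
Acc 12: bank2 row1 -> HIT

Answer: M H M M M M H M H M M H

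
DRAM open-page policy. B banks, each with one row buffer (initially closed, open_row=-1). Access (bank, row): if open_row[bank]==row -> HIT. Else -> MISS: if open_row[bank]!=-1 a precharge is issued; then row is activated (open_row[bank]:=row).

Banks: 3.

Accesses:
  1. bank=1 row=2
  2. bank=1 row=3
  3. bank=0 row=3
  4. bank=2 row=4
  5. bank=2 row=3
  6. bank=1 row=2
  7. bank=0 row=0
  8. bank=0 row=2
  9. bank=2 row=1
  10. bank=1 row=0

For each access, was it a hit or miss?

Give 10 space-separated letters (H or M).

Acc 1: bank1 row2 -> MISS (open row2); precharges=0
Acc 2: bank1 row3 -> MISS (open row3); precharges=1
Acc 3: bank0 row3 -> MISS (open row3); precharges=1
Acc 4: bank2 row4 -> MISS (open row4); precharges=1
Acc 5: bank2 row3 -> MISS (open row3); precharges=2
Acc 6: bank1 row2 -> MISS (open row2); precharges=3
Acc 7: bank0 row0 -> MISS (open row0); precharges=4
Acc 8: bank0 row2 -> MISS (open row2); precharges=5
Acc 9: bank2 row1 -> MISS (open row1); precharges=6
Acc 10: bank1 row0 -> MISS (open row0); precharges=7

Answer: M M M M M M M M M M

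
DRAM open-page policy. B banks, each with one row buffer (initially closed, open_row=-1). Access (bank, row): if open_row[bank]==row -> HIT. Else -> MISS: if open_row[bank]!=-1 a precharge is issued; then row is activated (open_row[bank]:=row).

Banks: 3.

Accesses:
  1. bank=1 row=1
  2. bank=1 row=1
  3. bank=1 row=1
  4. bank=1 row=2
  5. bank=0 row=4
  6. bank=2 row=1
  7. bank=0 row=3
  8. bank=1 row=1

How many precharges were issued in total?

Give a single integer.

Answer: 3

Derivation:
Acc 1: bank1 row1 -> MISS (open row1); precharges=0
Acc 2: bank1 row1 -> HIT
Acc 3: bank1 row1 -> HIT
Acc 4: bank1 row2 -> MISS (open row2); precharges=1
Acc 5: bank0 row4 -> MISS (open row4); precharges=1
Acc 6: bank2 row1 -> MISS (open row1); precharges=1
Acc 7: bank0 row3 -> MISS (open row3); precharges=2
Acc 8: bank1 row1 -> MISS (open row1); precharges=3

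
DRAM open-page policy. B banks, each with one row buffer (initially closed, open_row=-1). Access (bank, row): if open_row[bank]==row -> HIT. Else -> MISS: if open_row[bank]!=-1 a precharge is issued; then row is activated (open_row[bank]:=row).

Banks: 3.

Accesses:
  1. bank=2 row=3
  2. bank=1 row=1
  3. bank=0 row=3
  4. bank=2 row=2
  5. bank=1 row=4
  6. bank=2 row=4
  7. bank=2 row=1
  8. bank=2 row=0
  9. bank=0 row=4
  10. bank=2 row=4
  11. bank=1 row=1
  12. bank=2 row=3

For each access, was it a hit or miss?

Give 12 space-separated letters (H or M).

Answer: M M M M M M M M M M M M

Derivation:
Acc 1: bank2 row3 -> MISS (open row3); precharges=0
Acc 2: bank1 row1 -> MISS (open row1); precharges=0
Acc 3: bank0 row3 -> MISS (open row3); precharges=0
Acc 4: bank2 row2 -> MISS (open row2); precharges=1
Acc 5: bank1 row4 -> MISS (open row4); precharges=2
Acc 6: bank2 row4 -> MISS (open row4); precharges=3
Acc 7: bank2 row1 -> MISS (open row1); precharges=4
Acc 8: bank2 row0 -> MISS (open row0); precharges=5
Acc 9: bank0 row4 -> MISS (open row4); precharges=6
Acc 10: bank2 row4 -> MISS (open row4); precharges=7
Acc 11: bank1 row1 -> MISS (open row1); precharges=8
Acc 12: bank2 row3 -> MISS (open row3); precharges=9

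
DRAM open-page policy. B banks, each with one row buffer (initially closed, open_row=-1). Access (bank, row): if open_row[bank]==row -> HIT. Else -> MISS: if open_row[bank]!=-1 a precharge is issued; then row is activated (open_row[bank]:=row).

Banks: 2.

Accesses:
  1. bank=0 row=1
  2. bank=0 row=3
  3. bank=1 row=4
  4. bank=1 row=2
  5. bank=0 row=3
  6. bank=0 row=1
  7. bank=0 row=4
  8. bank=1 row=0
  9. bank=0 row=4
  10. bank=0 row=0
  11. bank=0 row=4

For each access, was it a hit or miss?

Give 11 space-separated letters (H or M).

Acc 1: bank0 row1 -> MISS (open row1); precharges=0
Acc 2: bank0 row3 -> MISS (open row3); precharges=1
Acc 3: bank1 row4 -> MISS (open row4); precharges=1
Acc 4: bank1 row2 -> MISS (open row2); precharges=2
Acc 5: bank0 row3 -> HIT
Acc 6: bank0 row1 -> MISS (open row1); precharges=3
Acc 7: bank0 row4 -> MISS (open row4); precharges=4
Acc 8: bank1 row0 -> MISS (open row0); precharges=5
Acc 9: bank0 row4 -> HIT
Acc 10: bank0 row0 -> MISS (open row0); precharges=6
Acc 11: bank0 row4 -> MISS (open row4); precharges=7

Answer: M M M M H M M M H M M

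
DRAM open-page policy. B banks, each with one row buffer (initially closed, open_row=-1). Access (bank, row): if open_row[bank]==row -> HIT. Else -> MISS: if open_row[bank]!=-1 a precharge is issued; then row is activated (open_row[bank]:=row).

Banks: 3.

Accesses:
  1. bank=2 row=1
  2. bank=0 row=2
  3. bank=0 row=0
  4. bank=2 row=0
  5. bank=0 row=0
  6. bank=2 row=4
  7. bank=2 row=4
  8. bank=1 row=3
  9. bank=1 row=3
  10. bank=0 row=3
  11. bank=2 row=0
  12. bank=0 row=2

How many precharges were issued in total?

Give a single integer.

Answer: 6

Derivation:
Acc 1: bank2 row1 -> MISS (open row1); precharges=0
Acc 2: bank0 row2 -> MISS (open row2); precharges=0
Acc 3: bank0 row0 -> MISS (open row0); precharges=1
Acc 4: bank2 row0 -> MISS (open row0); precharges=2
Acc 5: bank0 row0 -> HIT
Acc 6: bank2 row4 -> MISS (open row4); precharges=3
Acc 7: bank2 row4 -> HIT
Acc 8: bank1 row3 -> MISS (open row3); precharges=3
Acc 9: bank1 row3 -> HIT
Acc 10: bank0 row3 -> MISS (open row3); precharges=4
Acc 11: bank2 row0 -> MISS (open row0); precharges=5
Acc 12: bank0 row2 -> MISS (open row2); precharges=6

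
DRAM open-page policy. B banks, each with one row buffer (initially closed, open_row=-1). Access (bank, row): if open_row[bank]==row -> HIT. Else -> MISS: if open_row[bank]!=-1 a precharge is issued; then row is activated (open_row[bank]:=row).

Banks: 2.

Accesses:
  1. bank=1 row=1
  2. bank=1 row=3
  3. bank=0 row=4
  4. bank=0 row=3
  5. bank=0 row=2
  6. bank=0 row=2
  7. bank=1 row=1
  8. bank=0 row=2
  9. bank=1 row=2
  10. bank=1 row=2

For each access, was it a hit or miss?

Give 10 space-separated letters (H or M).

Acc 1: bank1 row1 -> MISS (open row1); precharges=0
Acc 2: bank1 row3 -> MISS (open row3); precharges=1
Acc 3: bank0 row4 -> MISS (open row4); precharges=1
Acc 4: bank0 row3 -> MISS (open row3); precharges=2
Acc 5: bank0 row2 -> MISS (open row2); precharges=3
Acc 6: bank0 row2 -> HIT
Acc 7: bank1 row1 -> MISS (open row1); precharges=4
Acc 8: bank0 row2 -> HIT
Acc 9: bank1 row2 -> MISS (open row2); precharges=5
Acc 10: bank1 row2 -> HIT

Answer: M M M M M H M H M H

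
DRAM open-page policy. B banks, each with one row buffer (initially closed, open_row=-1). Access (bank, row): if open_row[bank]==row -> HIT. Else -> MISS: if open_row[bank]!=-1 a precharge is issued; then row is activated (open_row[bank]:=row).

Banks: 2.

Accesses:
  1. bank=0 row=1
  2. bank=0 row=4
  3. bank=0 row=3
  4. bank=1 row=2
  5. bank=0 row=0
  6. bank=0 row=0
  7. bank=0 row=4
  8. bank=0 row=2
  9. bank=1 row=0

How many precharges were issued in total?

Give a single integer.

Acc 1: bank0 row1 -> MISS (open row1); precharges=0
Acc 2: bank0 row4 -> MISS (open row4); precharges=1
Acc 3: bank0 row3 -> MISS (open row3); precharges=2
Acc 4: bank1 row2 -> MISS (open row2); precharges=2
Acc 5: bank0 row0 -> MISS (open row0); precharges=3
Acc 6: bank0 row0 -> HIT
Acc 7: bank0 row4 -> MISS (open row4); precharges=4
Acc 8: bank0 row2 -> MISS (open row2); precharges=5
Acc 9: bank1 row0 -> MISS (open row0); precharges=6

Answer: 6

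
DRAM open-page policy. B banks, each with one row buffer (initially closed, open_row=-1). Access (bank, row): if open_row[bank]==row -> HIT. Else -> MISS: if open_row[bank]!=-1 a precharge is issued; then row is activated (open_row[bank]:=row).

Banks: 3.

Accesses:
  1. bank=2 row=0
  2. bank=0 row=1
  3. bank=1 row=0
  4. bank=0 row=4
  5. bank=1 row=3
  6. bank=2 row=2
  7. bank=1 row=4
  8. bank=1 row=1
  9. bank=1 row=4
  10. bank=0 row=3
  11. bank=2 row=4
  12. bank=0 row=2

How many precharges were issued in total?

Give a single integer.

Acc 1: bank2 row0 -> MISS (open row0); precharges=0
Acc 2: bank0 row1 -> MISS (open row1); precharges=0
Acc 3: bank1 row0 -> MISS (open row0); precharges=0
Acc 4: bank0 row4 -> MISS (open row4); precharges=1
Acc 5: bank1 row3 -> MISS (open row3); precharges=2
Acc 6: bank2 row2 -> MISS (open row2); precharges=3
Acc 7: bank1 row4 -> MISS (open row4); precharges=4
Acc 8: bank1 row1 -> MISS (open row1); precharges=5
Acc 9: bank1 row4 -> MISS (open row4); precharges=6
Acc 10: bank0 row3 -> MISS (open row3); precharges=7
Acc 11: bank2 row4 -> MISS (open row4); precharges=8
Acc 12: bank0 row2 -> MISS (open row2); precharges=9

Answer: 9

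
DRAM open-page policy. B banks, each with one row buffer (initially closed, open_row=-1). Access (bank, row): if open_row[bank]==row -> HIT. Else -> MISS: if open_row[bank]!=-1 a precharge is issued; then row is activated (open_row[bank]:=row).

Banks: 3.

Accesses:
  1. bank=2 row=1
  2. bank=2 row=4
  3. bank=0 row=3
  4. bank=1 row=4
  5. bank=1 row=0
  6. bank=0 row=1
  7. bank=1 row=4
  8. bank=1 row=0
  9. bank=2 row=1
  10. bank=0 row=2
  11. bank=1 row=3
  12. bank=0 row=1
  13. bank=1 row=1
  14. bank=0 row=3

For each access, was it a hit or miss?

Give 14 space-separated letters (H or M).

Acc 1: bank2 row1 -> MISS (open row1); precharges=0
Acc 2: bank2 row4 -> MISS (open row4); precharges=1
Acc 3: bank0 row3 -> MISS (open row3); precharges=1
Acc 4: bank1 row4 -> MISS (open row4); precharges=1
Acc 5: bank1 row0 -> MISS (open row0); precharges=2
Acc 6: bank0 row1 -> MISS (open row1); precharges=3
Acc 7: bank1 row4 -> MISS (open row4); precharges=4
Acc 8: bank1 row0 -> MISS (open row0); precharges=5
Acc 9: bank2 row1 -> MISS (open row1); precharges=6
Acc 10: bank0 row2 -> MISS (open row2); precharges=7
Acc 11: bank1 row3 -> MISS (open row3); precharges=8
Acc 12: bank0 row1 -> MISS (open row1); precharges=9
Acc 13: bank1 row1 -> MISS (open row1); precharges=10
Acc 14: bank0 row3 -> MISS (open row3); precharges=11

Answer: M M M M M M M M M M M M M M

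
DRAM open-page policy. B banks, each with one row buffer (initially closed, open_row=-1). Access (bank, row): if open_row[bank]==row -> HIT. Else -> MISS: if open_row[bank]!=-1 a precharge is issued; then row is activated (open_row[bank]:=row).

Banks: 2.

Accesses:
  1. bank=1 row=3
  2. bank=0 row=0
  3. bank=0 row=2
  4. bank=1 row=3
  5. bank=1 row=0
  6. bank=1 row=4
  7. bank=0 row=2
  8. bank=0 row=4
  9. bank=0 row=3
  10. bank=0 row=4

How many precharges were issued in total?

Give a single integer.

Acc 1: bank1 row3 -> MISS (open row3); precharges=0
Acc 2: bank0 row0 -> MISS (open row0); precharges=0
Acc 3: bank0 row2 -> MISS (open row2); precharges=1
Acc 4: bank1 row3 -> HIT
Acc 5: bank1 row0 -> MISS (open row0); precharges=2
Acc 6: bank1 row4 -> MISS (open row4); precharges=3
Acc 7: bank0 row2 -> HIT
Acc 8: bank0 row4 -> MISS (open row4); precharges=4
Acc 9: bank0 row3 -> MISS (open row3); precharges=5
Acc 10: bank0 row4 -> MISS (open row4); precharges=6

Answer: 6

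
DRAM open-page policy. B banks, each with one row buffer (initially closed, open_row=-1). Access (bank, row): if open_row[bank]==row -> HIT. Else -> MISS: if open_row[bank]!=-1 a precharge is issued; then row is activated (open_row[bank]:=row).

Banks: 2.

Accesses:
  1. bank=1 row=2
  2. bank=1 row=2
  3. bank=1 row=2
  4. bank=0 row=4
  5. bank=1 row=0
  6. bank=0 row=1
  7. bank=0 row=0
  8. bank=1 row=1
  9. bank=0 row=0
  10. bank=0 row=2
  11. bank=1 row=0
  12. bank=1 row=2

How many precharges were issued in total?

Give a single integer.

Answer: 7

Derivation:
Acc 1: bank1 row2 -> MISS (open row2); precharges=0
Acc 2: bank1 row2 -> HIT
Acc 3: bank1 row2 -> HIT
Acc 4: bank0 row4 -> MISS (open row4); precharges=0
Acc 5: bank1 row0 -> MISS (open row0); precharges=1
Acc 6: bank0 row1 -> MISS (open row1); precharges=2
Acc 7: bank0 row0 -> MISS (open row0); precharges=3
Acc 8: bank1 row1 -> MISS (open row1); precharges=4
Acc 9: bank0 row0 -> HIT
Acc 10: bank0 row2 -> MISS (open row2); precharges=5
Acc 11: bank1 row0 -> MISS (open row0); precharges=6
Acc 12: bank1 row2 -> MISS (open row2); precharges=7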